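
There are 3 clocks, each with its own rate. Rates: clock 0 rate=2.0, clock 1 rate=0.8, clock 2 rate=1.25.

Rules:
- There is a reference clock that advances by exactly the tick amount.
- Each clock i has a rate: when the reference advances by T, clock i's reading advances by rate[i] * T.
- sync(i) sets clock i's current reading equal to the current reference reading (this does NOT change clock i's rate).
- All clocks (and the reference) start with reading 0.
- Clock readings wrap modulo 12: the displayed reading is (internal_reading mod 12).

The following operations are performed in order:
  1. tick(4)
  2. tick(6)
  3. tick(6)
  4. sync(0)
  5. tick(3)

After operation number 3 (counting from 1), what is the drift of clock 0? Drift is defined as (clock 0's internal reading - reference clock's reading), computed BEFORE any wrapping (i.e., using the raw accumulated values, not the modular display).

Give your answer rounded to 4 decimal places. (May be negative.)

Answer: 16.0000

Derivation:
After op 1 tick(4): ref=4.0000 raw=[8.0000 3.2000 5.0000]
After op 2 tick(6): ref=10.0000 raw=[20.0000 8.0000 12.5000]
After op 3 tick(6): ref=16.0000 raw=[32.0000 12.8000 20.0000]
Drift of clock 0 after op 3: 32.0000 - 16.0000 = 16.0000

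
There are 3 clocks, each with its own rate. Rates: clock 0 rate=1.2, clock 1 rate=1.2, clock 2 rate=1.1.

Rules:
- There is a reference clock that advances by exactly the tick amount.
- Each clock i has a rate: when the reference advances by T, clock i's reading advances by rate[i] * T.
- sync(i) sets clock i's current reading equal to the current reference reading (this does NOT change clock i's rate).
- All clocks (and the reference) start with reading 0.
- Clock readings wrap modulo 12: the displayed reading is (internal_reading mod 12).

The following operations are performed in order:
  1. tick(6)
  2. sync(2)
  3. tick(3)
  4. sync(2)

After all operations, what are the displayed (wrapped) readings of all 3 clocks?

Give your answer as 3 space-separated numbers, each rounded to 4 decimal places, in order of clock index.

After op 1 tick(6): ref=6.0000 raw=[7.2000 7.2000 6.6000]
After op 2 sync(2): ref=6.0000 raw=[7.2000 7.2000 6.0000]
After op 3 tick(3): ref=9.0000 raw=[10.8000 10.8000 9.3000]
After op 4 sync(2): ref=9.0000 raw=[10.8000 10.8000 9.0000]
Wrap final raw readings (mod 12): 10.8000 mod 12 = 10.8000; 10.8000 mod 12 = 10.8000; 9.0000 mod 12 = 9.0000

Answer: 10.8000 10.8000 9.0000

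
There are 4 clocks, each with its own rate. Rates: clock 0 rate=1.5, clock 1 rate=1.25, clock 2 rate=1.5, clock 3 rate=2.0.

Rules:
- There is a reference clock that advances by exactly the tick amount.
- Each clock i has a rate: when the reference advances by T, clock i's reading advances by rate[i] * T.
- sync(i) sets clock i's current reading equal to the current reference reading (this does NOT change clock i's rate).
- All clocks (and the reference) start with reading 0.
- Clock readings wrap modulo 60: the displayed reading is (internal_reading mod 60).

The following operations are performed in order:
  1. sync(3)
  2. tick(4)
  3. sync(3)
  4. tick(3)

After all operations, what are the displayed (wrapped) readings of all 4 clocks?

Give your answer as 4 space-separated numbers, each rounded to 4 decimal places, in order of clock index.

Answer: 10.5000 8.7500 10.5000 10.0000

Derivation:
After op 1 sync(3): ref=0.0000 raw=[0.0000 0.0000 0.0000 0.0000]
After op 2 tick(4): ref=4.0000 raw=[6.0000 5.0000 6.0000 8.0000]
After op 3 sync(3): ref=4.0000 raw=[6.0000 5.0000 6.0000 4.0000]
After op 4 tick(3): ref=7.0000 raw=[10.5000 8.7500 10.5000 10.0000]
Wrap final raw readings (mod 60): 10.5000 mod 60 = 10.5000; 8.7500 mod 60 = 8.7500; 10.5000 mod 60 = 10.5000; 10.0000 mod 60 = 10.0000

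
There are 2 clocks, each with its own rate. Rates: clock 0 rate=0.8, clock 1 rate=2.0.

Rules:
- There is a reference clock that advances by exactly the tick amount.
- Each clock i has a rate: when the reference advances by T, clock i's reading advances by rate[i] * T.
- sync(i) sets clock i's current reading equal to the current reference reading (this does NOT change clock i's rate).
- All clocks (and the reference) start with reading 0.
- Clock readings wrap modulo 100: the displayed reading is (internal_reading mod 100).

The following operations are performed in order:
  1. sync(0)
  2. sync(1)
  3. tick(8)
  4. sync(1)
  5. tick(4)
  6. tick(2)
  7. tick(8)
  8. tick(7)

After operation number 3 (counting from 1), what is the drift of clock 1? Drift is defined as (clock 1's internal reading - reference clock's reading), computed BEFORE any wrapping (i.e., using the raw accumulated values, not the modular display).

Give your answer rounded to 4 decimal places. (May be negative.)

Answer: 8.0000

Derivation:
After op 1 sync(0): ref=0.0000 raw=[0.0000 0.0000]
After op 2 sync(1): ref=0.0000 raw=[0.0000 0.0000]
After op 3 tick(8): ref=8.0000 raw=[6.4000 16.0000]
Drift of clock 1 after op 3: 16.0000 - 8.0000 = 8.0000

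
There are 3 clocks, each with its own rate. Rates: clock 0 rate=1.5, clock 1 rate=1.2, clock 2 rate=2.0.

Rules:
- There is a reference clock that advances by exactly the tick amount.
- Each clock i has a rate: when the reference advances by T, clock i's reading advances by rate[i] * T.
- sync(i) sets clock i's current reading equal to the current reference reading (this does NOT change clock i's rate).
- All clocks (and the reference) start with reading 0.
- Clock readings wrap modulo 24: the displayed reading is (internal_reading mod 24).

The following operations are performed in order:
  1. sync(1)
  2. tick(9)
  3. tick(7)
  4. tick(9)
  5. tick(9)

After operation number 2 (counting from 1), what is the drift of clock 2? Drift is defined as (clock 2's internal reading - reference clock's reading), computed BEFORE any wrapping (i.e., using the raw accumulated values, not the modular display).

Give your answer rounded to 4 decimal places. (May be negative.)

Answer: 9.0000

Derivation:
After op 1 sync(1): ref=0.0000 raw=[0.0000 0.0000 0.0000]
After op 2 tick(9): ref=9.0000 raw=[13.5000 10.8000 18.0000]
Drift of clock 2 after op 2: 18.0000 - 9.0000 = 9.0000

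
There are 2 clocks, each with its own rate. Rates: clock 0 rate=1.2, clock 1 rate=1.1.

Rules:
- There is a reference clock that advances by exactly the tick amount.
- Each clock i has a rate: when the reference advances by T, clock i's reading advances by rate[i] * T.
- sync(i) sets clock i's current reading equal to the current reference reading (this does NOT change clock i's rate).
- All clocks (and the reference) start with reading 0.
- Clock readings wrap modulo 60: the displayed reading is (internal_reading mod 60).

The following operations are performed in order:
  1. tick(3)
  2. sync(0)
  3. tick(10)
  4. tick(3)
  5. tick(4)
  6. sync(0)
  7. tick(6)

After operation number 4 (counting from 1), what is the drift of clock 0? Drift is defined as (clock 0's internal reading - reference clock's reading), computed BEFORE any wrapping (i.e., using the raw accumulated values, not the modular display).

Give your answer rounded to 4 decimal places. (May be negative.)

Answer: 2.6000

Derivation:
After op 1 tick(3): ref=3.0000 raw=[3.6000 3.3000]
After op 2 sync(0): ref=3.0000 raw=[3.0000 3.3000]
After op 3 tick(10): ref=13.0000 raw=[15.0000 14.3000]
After op 4 tick(3): ref=16.0000 raw=[18.6000 17.6000]
Drift of clock 0 after op 4: 18.6000 - 16.0000 = 2.6000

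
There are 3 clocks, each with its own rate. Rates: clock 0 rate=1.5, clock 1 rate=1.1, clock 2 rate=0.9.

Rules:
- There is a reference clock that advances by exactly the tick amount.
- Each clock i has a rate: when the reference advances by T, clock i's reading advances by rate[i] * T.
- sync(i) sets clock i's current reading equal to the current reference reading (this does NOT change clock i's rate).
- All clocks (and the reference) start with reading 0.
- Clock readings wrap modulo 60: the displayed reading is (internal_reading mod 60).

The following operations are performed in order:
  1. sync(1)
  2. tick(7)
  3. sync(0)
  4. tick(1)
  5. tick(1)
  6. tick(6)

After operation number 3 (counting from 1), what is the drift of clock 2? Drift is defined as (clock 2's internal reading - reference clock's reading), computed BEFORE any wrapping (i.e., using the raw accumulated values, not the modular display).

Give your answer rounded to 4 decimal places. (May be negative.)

After op 1 sync(1): ref=0.0000 raw=[0.0000 0.0000 0.0000]
After op 2 tick(7): ref=7.0000 raw=[10.5000 7.7000 6.3000]
After op 3 sync(0): ref=7.0000 raw=[7.0000 7.7000 6.3000]
Drift of clock 2 after op 3: 6.3000 - 7.0000 = -0.7000

Answer: -0.7000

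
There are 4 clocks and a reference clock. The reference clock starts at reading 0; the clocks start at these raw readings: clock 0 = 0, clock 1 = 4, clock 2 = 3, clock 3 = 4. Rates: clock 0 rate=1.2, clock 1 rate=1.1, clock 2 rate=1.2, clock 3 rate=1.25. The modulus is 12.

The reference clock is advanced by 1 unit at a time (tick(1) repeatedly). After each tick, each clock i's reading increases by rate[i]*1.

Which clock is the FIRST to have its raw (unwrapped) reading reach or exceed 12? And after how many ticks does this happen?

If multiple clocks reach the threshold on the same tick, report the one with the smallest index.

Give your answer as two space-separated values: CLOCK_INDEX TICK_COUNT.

Answer: 3 7

Derivation:
clock 0: start=0, rate=1.2, needs 12-0 = 12; ticks = ceil(12/1.2) = ceil(10.0000) = 10; reading at tick 10 = 0 + 1.2*10 = 12.0000
clock 1: start=4, rate=1.1, needs 12-4 = 8; ticks = ceil(8/1.1) = ceil(7.2727) = 8; reading at tick 8 = 4 + 1.1*8 = 12.8000
clock 2: start=3, rate=1.2, needs 12-3 = 9; ticks = ceil(9/1.2) = ceil(7.5000) = 8; reading at tick 8 = 3 + 1.2*8 = 12.6000
clock 3: start=4, rate=1.25, needs 12-4 = 8; ticks = ceil(8/1.25) = ceil(6.4000) = 7; reading at tick 7 = 4 + 1.25*7 = 12.7500
Minimum tick count = 7; winners = [3]; smallest index = 3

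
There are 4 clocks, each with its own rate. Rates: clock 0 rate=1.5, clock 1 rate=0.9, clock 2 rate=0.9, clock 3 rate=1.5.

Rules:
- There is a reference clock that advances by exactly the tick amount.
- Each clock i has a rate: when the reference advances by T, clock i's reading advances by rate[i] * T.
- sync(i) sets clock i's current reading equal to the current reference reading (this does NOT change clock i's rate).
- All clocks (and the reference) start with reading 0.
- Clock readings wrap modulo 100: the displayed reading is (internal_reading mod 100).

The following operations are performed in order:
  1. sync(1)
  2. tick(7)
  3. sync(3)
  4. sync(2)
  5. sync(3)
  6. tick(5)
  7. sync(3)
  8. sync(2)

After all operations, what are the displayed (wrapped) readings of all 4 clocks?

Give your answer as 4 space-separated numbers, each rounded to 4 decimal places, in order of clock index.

After op 1 sync(1): ref=0.0000 raw=[0.0000 0.0000 0.0000 0.0000]
After op 2 tick(7): ref=7.0000 raw=[10.5000 6.3000 6.3000 10.5000]
After op 3 sync(3): ref=7.0000 raw=[10.5000 6.3000 6.3000 7.0000]
After op 4 sync(2): ref=7.0000 raw=[10.5000 6.3000 7.0000 7.0000]
After op 5 sync(3): ref=7.0000 raw=[10.5000 6.3000 7.0000 7.0000]
After op 6 tick(5): ref=12.0000 raw=[18.0000 10.8000 11.5000 14.5000]
After op 7 sync(3): ref=12.0000 raw=[18.0000 10.8000 11.5000 12.0000]
After op 8 sync(2): ref=12.0000 raw=[18.0000 10.8000 12.0000 12.0000]
Wrap final raw readings (mod 100): 18.0000 mod 100 = 18.0000; 10.8000 mod 100 = 10.8000; 12.0000 mod 100 = 12.0000; 12.0000 mod 100 = 12.0000

Answer: 18.0000 10.8000 12.0000 12.0000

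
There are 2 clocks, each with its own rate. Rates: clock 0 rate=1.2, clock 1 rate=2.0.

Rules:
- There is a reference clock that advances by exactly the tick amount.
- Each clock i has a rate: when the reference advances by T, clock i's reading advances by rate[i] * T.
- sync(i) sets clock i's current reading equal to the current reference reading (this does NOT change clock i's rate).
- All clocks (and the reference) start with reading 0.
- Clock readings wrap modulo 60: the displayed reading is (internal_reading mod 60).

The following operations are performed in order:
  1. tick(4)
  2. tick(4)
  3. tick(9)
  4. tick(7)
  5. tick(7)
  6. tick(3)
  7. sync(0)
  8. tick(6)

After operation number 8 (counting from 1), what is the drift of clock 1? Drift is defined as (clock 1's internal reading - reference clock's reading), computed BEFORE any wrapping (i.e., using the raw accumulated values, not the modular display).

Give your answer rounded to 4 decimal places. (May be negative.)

After op 1 tick(4): ref=4.0000 raw=[4.8000 8.0000]
After op 2 tick(4): ref=8.0000 raw=[9.6000 16.0000]
After op 3 tick(9): ref=17.0000 raw=[20.4000 34.0000]
After op 4 tick(7): ref=24.0000 raw=[28.8000 48.0000]
After op 5 tick(7): ref=31.0000 raw=[37.2000 62.0000]
After op 6 tick(3): ref=34.0000 raw=[40.8000 68.0000]
After op 7 sync(0): ref=34.0000 raw=[34.0000 68.0000]
After op 8 tick(6): ref=40.0000 raw=[41.2000 80.0000]
Drift of clock 1 after op 8: 80.0000 - 40.0000 = 40.0000

Answer: 40.0000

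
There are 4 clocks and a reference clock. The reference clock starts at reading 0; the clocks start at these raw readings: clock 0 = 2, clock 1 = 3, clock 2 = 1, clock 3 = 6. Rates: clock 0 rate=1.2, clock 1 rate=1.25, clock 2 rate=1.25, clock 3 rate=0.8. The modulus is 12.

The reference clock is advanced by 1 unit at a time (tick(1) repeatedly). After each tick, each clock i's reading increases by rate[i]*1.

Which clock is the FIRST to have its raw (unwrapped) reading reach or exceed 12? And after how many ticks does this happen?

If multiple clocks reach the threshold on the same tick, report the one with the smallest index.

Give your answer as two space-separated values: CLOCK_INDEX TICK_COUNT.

Answer: 1 8

Derivation:
clock 0: start=2, rate=1.2, needs 12-2 = 10; ticks = ceil(10/1.2) = ceil(8.3333) = 9; reading at tick 9 = 2 + 1.2*9 = 12.8000
clock 1: start=3, rate=1.25, needs 12-3 = 9; ticks = ceil(9/1.25) = ceil(7.2000) = 8; reading at tick 8 = 3 + 1.25*8 = 13.0000
clock 2: start=1, rate=1.25, needs 12-1 = 11; ticks = ceil(11/1.25) = ceil(8.8000) = 9; reading at tick 9 = 1 + 1.25*9 = 12.2500
clock 3: start=6, rate=0.8, needs 12-6 = 6; ticks = ceil(6/0.8) = ceil(7.5000) = 8; reading at tick 8 = 6 + 0.8*8 = 12.4000
Minimum tick count = 8; winners = [1, 3]; smallest index = 1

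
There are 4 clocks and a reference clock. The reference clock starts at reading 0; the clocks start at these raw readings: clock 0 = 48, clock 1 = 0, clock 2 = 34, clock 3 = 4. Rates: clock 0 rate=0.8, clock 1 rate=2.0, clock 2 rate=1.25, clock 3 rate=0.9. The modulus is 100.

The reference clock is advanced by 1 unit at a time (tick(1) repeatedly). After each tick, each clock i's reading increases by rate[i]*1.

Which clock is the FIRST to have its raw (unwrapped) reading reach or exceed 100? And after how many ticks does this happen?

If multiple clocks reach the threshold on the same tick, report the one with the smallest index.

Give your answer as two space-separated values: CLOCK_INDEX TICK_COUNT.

clock 0: start=48, rate=0.8, needs 100-48 = 52; ticks = ceil(52/0.8) = ceil(65.0000) = 65; reading at tick 65 = 48 + 0.8*65 = 100.0000
clock 1: start=0, rate=2.0, needs 100-0 = 100; ticks = ceil(100/2.0) = ceil(50.0000) = 50; reading at tick 50 = 0 + 2.0*50 = 100.0000
clock 2: start=34, rate=1.25, needs 100-34 = 66; ticks = ceil(66/1.25) = ceil(52.8000) = 53; reading at tick 53 = 34 + 1.25*53 = 100.2500
clock 3: start=4, rate=0.9, needs 100-4 = 96; ticks = ceil(96/0.9) = ceil(106.6667) = 107; reading at tick 107 = 4 + 0.9*107 = 100.3000
Minimum tick count = 50; winners = [1]; smallest index = 1

Answer: 1 50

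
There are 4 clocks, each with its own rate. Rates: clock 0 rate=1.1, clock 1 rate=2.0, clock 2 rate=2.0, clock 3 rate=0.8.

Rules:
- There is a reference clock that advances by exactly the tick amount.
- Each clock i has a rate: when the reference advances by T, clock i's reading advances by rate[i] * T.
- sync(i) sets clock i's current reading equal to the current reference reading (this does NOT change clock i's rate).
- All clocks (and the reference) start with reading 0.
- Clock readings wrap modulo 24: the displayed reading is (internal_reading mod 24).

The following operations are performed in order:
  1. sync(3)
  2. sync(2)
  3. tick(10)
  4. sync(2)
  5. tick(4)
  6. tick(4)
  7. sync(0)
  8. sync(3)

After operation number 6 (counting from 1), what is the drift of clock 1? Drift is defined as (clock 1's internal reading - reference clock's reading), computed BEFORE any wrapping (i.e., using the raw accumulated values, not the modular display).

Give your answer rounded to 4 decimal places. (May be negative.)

Answer: 18.0000

Derivation:
After op 1 sync(3): ref=0.0000 raw=[0.0000 0.0000 0.0000 0.0000]
After op 2 sync(2): ref=0.0000 raw=[0.0000 0.0000 0.0000 0.0000]
After op 3 tick(10): ref=10.0000 raw=[11.0000 20.0000 20.0000 8.0000]
After op 4 sync(2): ref=10.0000 raw=[11.0000 20.0000 10.0000 8.0000]
After op 5 tick(4): ref=14.0000 raw=[15.4000 28.0000 18.0000 11.2000]
After op 6 tick(4): ref=18.0000 raw=[19.8000 36.0000 26.0000 14.4000]
Drift of clock 1 after op 6: 36.0000 - 18.0000 = 18.0000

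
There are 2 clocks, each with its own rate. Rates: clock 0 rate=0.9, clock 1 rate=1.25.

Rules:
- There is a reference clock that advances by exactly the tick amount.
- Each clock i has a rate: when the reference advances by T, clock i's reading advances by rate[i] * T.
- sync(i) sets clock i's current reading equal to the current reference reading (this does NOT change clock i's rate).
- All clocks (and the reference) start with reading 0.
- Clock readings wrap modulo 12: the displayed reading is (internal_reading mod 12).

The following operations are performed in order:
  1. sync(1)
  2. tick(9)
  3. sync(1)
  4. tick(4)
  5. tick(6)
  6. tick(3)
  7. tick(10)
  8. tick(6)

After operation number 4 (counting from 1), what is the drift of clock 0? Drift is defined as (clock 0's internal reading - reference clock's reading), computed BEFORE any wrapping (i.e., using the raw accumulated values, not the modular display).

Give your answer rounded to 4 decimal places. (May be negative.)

After op 1 sync(1): ref=0.0000 raw=[0.0000 0.0000]
After op 2 tick(9): ref=9.0000 raw=[8.1000 11.2500]
After op 3 sync(1): ref=9.0000 raw=[8.1000 9.0000]
After op 4 tick(4): ref=13.0000 raw=[11.7000 14.0000]
Drift of clock 0 after op 4: 11.7000 - 13.0000 = -1.3000

Answer: -1.3000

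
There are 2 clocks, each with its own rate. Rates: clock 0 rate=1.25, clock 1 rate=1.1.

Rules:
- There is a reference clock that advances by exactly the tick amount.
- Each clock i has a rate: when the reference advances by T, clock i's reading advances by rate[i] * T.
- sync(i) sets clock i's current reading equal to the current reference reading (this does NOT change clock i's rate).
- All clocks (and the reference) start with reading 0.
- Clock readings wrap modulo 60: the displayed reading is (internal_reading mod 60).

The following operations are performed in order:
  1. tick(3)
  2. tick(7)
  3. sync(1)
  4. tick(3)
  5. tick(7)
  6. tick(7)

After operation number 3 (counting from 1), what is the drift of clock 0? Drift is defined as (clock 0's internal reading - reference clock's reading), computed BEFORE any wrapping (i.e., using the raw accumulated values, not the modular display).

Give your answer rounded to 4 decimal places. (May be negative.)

After op 1 tick(3): ref=3.0000 raw=[3.7500 3.3000]
After op 2 tick(7): ref=10.0000 raw=[12.5000 11.0000]
After op 3 sync(1): ref=10.0000 raw=[12.5000 10.0000]
Drift of clock 0 after op 3: 12.5000 - 10.0000 = 2.5000

Answer: 2.5000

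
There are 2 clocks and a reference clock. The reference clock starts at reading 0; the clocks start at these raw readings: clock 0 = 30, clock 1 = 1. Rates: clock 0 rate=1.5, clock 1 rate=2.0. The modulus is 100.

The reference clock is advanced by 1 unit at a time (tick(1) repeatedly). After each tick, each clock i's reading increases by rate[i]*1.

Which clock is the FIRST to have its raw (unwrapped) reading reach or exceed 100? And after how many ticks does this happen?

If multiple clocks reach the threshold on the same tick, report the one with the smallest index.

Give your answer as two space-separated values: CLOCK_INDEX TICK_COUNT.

Answer: 0 47

Derivation:
clock 0: start=30, rate=1.5, needs 100-30 = 70; ticks = ceil(70/1.5) = ceil(46.6667) = 47; reading at tick 47 = 30 + 1.5*47 = 100.5000
clock 1: start=1, rate=2.0, needs 100-1 = 99; ticks = ceil(99/2.0) = ceil(49.5000) = 50; reading at tick 50 = 1 + 2.0*50 = 101.0000
Minimum tick count = 47; winners = [0]; smallest index = 0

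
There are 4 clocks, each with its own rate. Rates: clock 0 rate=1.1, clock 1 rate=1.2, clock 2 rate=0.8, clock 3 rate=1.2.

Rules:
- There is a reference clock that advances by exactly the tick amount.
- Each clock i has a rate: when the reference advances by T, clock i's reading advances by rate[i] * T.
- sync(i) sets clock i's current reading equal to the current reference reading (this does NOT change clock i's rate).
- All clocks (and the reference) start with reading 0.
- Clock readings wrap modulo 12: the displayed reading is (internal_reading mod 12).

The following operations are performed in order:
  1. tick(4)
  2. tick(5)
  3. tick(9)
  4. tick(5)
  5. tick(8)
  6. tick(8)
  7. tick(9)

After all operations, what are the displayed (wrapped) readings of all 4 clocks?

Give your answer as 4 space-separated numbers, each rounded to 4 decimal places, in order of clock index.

Answer: 4.8000 9.6000 2.4000 9.6000

Derivation:
After op 1 tick(4): ref=4.0000 raw=[4.4000 4.8000 3.2000 4.8000]
After op 2 tick(5): ref=9.0000 raw=[9.9000 10.8000 7.2000 10.8000]
After op 3 tick(9): ref=18.0000 raw=[19.8000 21.6000 14.4000 21.6000]
After op 4 tick(5): ref=23.0000 raw=[25.3000 27.6000 18.4000 27.6000]
After op 5 tick(8): ref=31.0000 raw=[34.1000 37.2000 24.8000 37.2000]
After op 6 tick(8): ref=39.0000 raw=[42.9000 46.8000 31.2000 46.8000]
After op 7 tick(9): ref=48.0000 raw=[52.8000 57.6000 38.4000 57.6000]
Wrap final raw readings (mod 12): 52.8000 mod 12 = 4.8000; 57.6000 mod 12 = 9.6000; 38.4000 mod 12 = 2.4000; 57.6000 mod 12 = 9.6000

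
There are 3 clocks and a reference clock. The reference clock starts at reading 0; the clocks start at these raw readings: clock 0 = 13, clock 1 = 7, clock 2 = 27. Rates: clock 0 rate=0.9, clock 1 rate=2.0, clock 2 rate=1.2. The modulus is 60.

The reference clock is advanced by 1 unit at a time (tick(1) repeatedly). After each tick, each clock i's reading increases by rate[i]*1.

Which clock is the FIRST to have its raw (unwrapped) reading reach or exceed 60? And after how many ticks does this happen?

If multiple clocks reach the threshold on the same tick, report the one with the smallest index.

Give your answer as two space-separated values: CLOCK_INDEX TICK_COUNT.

Answer: 1 27

Derivation:
clock 0: start=13, rate=0.9, needs 60-13 = 47; ticks = ceil(47/0.9) = ceil(52.2222) = 53; reading at tick 53 = 13 + 0.9*53 = 60.7000
clock 1: start=7, rate=2.0, needs 60-7 = 53; ticks = ceil(53/2.0) = ceil(26.5000) = 27; reading at tick 27 = 7 + 2.0*27 = 61.0000
clock 2: start=27, rate=1.2, needs 60-27 = 33; ticks = ceil(33/1.2) = ceil(27.5000) = 28; reading at tick 28 = 27 + 1.2*28 = 60.6000
Minimum tick count = 27; winners = [1]; smallest index = 1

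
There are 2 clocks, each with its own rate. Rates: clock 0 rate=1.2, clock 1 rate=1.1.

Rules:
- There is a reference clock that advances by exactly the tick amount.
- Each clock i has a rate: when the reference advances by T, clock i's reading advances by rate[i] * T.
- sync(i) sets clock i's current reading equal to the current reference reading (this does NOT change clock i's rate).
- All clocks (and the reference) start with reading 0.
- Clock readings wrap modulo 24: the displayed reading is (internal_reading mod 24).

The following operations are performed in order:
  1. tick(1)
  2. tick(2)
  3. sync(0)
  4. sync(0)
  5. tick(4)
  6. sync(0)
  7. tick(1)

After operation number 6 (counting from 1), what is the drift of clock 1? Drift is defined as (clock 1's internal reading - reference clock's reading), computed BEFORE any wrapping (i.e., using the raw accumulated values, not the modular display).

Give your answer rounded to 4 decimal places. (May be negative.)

After op 1 tick(1): ref=1.0000 raw=[1.2000 1.1000]
After op 2 tick(2): ref=3.0000 raw=[3.6000 3.3000]
After op 3 sync(0): ref=3.0000 raw=[3.0000 3.3000]
After op 4 sync(0): ref=3.0000 raw=[3.0000 3.3000]
After op 5 tick(4): ref=7.0000 raw=[7.8000 7.7000]
After op 6 sync(0): ref=7.0000 raw=[7.0000 7.7000]
Drift of clock 1 after op 6: 7.7000 - 7.0000 = 0.7000

Answer: 0.7000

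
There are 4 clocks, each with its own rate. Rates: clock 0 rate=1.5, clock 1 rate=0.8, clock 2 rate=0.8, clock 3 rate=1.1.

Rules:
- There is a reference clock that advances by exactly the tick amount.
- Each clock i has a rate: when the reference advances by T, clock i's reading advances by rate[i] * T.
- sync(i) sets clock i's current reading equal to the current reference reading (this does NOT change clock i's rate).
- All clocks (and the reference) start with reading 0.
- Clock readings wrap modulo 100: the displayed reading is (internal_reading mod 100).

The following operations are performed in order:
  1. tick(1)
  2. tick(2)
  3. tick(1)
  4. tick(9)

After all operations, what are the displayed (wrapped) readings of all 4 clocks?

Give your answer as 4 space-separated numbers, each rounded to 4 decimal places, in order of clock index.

After op 1 tick(1): ref=1.0000 raw=[1.5000 0.8000 0.8000 1.1000]
After op 2 tick(2): ref=3.0000 raw=[4.5000 2.4000 2.4000 3.3000]
After op 3 tick(1): ref=4.0000 raw=[6.0000 3.2000 3.2000 4.4000]
After op 4 tick(9): ref=13.0000 raw=[19.5000 10.4000 10.4000 14.3000]
Wrap final raw readings (mod 100): 19.5000 mod 100 = 19.5000; 10.4000 mod 100 = 10.4000; 10.4000 mod 100 = 10.4000; 14.3000 mod 100 = 14.3000

Answer: 19.5000 10.4000 10.4000 14.3000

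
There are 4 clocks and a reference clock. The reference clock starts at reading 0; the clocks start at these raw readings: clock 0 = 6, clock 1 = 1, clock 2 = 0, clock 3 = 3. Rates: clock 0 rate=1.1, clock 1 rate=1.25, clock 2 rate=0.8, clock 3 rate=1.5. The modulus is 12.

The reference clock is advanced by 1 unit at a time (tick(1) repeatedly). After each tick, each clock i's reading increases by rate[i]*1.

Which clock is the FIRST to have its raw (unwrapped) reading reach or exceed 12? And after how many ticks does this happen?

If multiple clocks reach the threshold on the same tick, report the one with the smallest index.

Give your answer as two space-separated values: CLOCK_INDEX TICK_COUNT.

clock 0: start=6, rate=1.1, needs 12-6 = 6; ticks = ceil(6/1.1) = ceil(5.4545) = 6; reading at tick 6 = 6 + 1.1*6 = 12.6000
clock 1: start=1, rate=1.25, needs 12-1 = 11; ticks = ceil(11/1.25) = ceil(8.8000) = 9; reading at tick 9 = 1 + 1.25*9 = 12.2500
clock 2: start=0, rate=0.8, needs 12-0 = 12; ticks = ceil(12/0.8) = ceil(15.0000) = 15; reading at tick 15 = 0 + 0.8*15 = 12.0000
clock 3: start=3, rate=1.5, needs 12-3 = 9; ticks = ceil(9/1.5) = ceil(6.0000) = 6; reading at tick 6 = 3 + 1.5*6 = 12.0000
Minimum tick count = 6; winners = [0, 3]; smallest index = 0

Answer: 0 6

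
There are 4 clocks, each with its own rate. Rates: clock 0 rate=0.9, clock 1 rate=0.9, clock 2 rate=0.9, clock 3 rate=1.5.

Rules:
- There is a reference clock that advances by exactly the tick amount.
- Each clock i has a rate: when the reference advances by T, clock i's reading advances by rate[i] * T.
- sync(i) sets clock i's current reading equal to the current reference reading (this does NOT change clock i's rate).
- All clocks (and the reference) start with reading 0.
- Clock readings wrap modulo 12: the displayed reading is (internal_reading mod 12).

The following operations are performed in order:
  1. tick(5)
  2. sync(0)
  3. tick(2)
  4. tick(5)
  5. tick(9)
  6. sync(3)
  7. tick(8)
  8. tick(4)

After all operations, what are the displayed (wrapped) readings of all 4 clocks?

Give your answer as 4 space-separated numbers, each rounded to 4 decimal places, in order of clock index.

After op 1 tick(5): ref=5.0000 raw=[4.5000 4.5000 4.5000 7.5000]
After op 2 sync(0): ref=5.0000 raw=[5.0000 4.5000 4.5000 7.5000]
After op 3 tick(2): ref=7.0000 raw=[6.8000 6.3000 6.3000 10.5000]
After op 4 tick(5): ref=12.0000 raw=[11.3000 10.8000 10.8000 18.0000]
After op 5 tick(9): ref=21.0000 raw=[19.4000 18.9000 18.9000 31.5000]
After op 6 sync(3): ref=21.0000 raw=[19.4000 18.9000 18.9000 21.0000]
After op 7 tick(8): ref=29.0000 raw=[26.6000 26.1000 26.1000 33.0000]
After op 8 tick(4): ref=33.0000 raw=[30.2000 29.7000 29.7000 39.0000]
Wrap final raw readings (mod 12): 30.2000 mod 12 = 6.2000; 29.7000 mod 12 = 5.7000; 29.7000 mod 12 = 5.7000; 39.0000 mod 12 = 3.0000

Answer: 6.2000 5.7000 5.7000 3.0000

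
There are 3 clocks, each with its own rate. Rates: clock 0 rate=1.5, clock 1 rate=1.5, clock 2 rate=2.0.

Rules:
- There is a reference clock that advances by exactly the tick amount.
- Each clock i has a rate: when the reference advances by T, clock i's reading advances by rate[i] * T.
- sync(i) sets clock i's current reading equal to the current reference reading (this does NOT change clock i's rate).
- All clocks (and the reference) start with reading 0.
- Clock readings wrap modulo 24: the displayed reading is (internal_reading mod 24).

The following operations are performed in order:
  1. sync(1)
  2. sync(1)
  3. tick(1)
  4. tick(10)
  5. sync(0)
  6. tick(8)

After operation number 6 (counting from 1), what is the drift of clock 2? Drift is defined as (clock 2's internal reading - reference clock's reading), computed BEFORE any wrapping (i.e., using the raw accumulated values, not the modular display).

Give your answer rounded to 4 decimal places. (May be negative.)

Answer: 19.0000

Derivation:
After op 1 sync(1): ref=0.0000 raw=[0.0000 0.0000 0.0000]
After op 2 sync(1): ref=0.0000 raw=[0.0000 0.0000 0.0000]
After op 3 tick(1): ref=1.0000 raw=[1.5000 1.5000 2.0000]
After op 4 tick(10): ref=11.0000 raw=[16.5000 16.5000 22.0000]
After op 5 sync(0): ref=11.0000 raw=[11.0000 16.5000 22.0000]
After op 6 tick(8): ref=19.0000 raw=[23.0000 28.5000 38.0000]
Drift of clock 2 after op 6: 38.0000 - 19.0000 = 19.0000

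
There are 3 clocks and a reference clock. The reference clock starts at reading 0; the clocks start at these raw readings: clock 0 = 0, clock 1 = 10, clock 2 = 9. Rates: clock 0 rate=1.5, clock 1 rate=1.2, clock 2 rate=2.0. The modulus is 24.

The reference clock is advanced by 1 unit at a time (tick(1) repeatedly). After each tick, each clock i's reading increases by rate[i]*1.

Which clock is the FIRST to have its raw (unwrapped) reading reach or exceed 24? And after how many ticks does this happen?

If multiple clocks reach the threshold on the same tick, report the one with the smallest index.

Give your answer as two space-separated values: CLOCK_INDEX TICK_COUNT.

clock 0: start=0, rate=1.5, needs 24-0 = 24; ticks = ceil(24/1.5) = ceil(16.0000) = 16; reading at tick 16 = 0 + 1.5*16 = 24.0000
clock 1: start=10, rate=1.2, needs 24-10 = 14; ticks = ceil(14/1.2) = ceil(11.6667) = 12; reading at tick 12 = 10 + 1.2*12 = 24.4000
clock 2: start=9, rate=2.0, needs 24-9 = 15; ticks = ceil(15/2.0) = ceil(7.5000) = 8; reading at tick 8 = 9 + 2.0*8 = 25.0000
Minimum tick count = 8; winners = [2]; smallest index = 2

Answer: 2 8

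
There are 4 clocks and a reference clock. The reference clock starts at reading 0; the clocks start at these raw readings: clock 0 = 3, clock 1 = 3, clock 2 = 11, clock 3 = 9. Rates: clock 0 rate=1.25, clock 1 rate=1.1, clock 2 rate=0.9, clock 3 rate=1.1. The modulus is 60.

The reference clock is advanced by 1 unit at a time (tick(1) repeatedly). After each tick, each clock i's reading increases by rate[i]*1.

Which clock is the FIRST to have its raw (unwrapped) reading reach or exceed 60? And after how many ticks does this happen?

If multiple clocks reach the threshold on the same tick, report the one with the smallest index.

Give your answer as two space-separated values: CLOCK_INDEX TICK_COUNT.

clock 0: start=3, rate=1.25, needs 60-3 = 57; ticks = ceil(57/1.25) = ceil(45.6000) = 46; reading at tick 46 = 3 + 1.25*46 = 60.5000
clock 1: start=3, rate=1.1, needs 60-3 = 57; ticks = ceil(57/1.1) = ceil(51.8182) = 52; reading at tick 52 = 3 + 1.1*52 = 60.2000
clock 2: start=11, rate=0.9, needs 60-11 = 49; ticks = ceil(49/0.9) = ceil(54.4444) = 55; reading at tick 55 = 11 + 0.9*55 = 60.5000
clock 3: start=9, rate=1.1, needs 60-9 = 51; ticks = ceil(51/1.1) = ceil(46.3636) = 47; reading at tick 47 = 9 + 1.1*47 = 60.7000
Minimum tick count = 46; winners = [0]; smallest index = 0

Answer: 0 46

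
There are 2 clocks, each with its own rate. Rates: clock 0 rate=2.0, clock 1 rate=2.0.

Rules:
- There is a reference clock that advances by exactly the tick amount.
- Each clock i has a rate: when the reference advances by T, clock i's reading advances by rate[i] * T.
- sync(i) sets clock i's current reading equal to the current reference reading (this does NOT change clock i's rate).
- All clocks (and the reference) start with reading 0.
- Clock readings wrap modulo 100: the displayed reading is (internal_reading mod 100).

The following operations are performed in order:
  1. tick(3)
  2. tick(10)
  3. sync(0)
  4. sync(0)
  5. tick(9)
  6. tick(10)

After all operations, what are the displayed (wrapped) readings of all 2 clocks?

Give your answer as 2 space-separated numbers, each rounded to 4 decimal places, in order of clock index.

After op 1 tick(3): ref=3.0000 raw=[6.0000 6.0000]
After op 2 tick(10): ref=13.0000 raw=[26.0000 26.0000]
After op 3 sync(0): ref=13.0000 raw=[13.0000 26.0000]
After op 4 sync(0): ref=13.0000 raw=[13.0000 26.0000]
After op 5 tick(9): ref=22.0000 raw=[31.0000 44.0000]
After op 6 tick(10): ref=32.0000 raw=[51.0000 64.0000]
Wrap final raw readings (mod 100): 51.0000 mod 100 = 51.0000; 64.0000 mod 100 = 64.0000

Answer: 51.0000 64.0000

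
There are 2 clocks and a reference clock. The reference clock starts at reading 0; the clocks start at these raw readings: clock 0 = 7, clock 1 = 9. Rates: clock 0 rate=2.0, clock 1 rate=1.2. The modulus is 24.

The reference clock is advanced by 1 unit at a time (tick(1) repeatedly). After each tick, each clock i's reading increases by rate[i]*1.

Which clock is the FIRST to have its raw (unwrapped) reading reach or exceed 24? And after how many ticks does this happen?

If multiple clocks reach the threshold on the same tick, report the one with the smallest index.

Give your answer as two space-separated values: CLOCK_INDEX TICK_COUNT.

clock 0: start=7, rate=2.0, needs 24-7 = 17; ticks = ceil(17/2.0) = ceil(8.5000) = 9; reading at tick 9 = 7 + 2.0*9 = 25.0000
clock 1: start=9, rate=1.2, needs 24-9 = 15; ticks = ceil(15/1.2) = ceil(12.5000) = 13; reading at tick 13 = 9 + 1.2*13 = 24.6000
Minimum tick count = 9; winners = [0]; smallest index = 0

Answer: 0 9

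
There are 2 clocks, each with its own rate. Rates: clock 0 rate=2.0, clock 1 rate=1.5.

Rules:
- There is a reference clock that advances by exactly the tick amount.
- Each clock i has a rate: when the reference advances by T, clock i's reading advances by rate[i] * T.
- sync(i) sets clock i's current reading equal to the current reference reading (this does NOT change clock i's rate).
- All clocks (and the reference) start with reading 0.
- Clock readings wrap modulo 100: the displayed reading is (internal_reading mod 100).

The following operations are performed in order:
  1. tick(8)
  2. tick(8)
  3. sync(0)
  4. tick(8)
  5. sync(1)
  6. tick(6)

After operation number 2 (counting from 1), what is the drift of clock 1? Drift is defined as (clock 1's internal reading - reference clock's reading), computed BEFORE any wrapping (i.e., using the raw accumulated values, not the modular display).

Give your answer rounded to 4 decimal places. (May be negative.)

After op 1 tick(8): ref=8.0000 raw=[16.0000 12.0000]
After op 2 tick(8): ref=16.0000 raw=[32.0000 24.0000]
Drift of clock 1 after op 2: 24.0000 - 16.0000 = 8.0000

Answer: 8.0000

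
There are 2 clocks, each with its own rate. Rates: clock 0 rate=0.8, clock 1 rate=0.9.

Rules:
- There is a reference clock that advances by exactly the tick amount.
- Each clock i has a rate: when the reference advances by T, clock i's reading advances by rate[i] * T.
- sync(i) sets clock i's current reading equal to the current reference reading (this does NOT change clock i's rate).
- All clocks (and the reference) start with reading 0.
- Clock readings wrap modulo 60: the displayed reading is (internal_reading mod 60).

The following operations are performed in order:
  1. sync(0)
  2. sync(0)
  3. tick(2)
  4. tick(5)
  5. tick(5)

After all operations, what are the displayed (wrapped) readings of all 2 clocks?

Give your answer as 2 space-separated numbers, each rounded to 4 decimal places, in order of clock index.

After op 1 sync(0): ref=0.0000 raw=[0.0000 0.0000]
After op 2 sync(0): ref=0.0000 raw=[0.0000 0.0000]
After op 3 tick(2): ref=2.0000 raw=[1.6000 1.8000]
After op 4 tick(5): ref=7.0000 raw=[5.6000 6.3000]
After op 5 tick(5): ref=12.0000 raw=[9.6000 10.8000]
Wrap final raw readings (mod 60): 9.6000 mod 60 = 9.6000; 10.8000 mod 60 = 10.8000

Answer: 9.6000 10.8000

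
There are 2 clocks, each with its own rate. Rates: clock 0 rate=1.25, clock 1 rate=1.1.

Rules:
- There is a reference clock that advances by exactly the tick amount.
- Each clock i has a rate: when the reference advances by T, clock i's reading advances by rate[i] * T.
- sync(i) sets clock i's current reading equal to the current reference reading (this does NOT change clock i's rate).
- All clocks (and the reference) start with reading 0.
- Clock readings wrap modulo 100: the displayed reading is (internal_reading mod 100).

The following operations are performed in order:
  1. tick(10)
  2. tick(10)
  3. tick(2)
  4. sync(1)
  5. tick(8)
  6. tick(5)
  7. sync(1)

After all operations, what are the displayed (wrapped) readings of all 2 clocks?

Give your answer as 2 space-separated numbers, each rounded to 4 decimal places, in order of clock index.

Answer: 43.7500 35.0000

Derivation:
After op 1 tick(10): ref=10.0000 raw=[12.5000 11.0000]
After op 2 tick(10): ref=20.0000 raw=[25.0000 22.0000]
After op 3 tick(2): ref=22.0000 raw=[27.5000 24.2000]
After op 4 sync(1): ref=22.0000 raw=[27.5000 22.0000]
After op 5 tick(8): ref=30.0000 raw=[37.5000 30.8000]
After op 6 tick(5): ref=35.0000 raw=[43.7500 36.3000]
After op 7 sync(1): ref=35.0000 raw=[43.7500 35.0000]
Wrap final raw readings (mod 100): 43.7500 mod 100 = 43.7500; 35.0000 mod 100 = 35.0000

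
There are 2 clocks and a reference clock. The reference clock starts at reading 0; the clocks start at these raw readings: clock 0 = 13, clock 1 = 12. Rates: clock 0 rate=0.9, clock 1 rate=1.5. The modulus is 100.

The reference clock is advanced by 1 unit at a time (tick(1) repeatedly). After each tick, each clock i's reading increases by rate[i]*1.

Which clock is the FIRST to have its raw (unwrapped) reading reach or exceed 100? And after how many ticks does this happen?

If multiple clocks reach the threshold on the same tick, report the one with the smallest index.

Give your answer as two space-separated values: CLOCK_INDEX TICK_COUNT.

clock 0: start=13, rate=0.9, needs 100-13 = 87; ticks = ceil(87/0.9) = ceil(96.6667) = 97; reading at tick 97 = 13 + 0.9*97 = 100.3000
clock 1: start=12, rate=1.5, needs 100-12 = 88; ticks = ceil(88/1.5) = ceil(58.6667) = 59; reading at tick 59 = 12 + 1.5*59 = 100.5000
Minimum tick count = 59; winners = [1]; smallest index = 1

Answer: 1 59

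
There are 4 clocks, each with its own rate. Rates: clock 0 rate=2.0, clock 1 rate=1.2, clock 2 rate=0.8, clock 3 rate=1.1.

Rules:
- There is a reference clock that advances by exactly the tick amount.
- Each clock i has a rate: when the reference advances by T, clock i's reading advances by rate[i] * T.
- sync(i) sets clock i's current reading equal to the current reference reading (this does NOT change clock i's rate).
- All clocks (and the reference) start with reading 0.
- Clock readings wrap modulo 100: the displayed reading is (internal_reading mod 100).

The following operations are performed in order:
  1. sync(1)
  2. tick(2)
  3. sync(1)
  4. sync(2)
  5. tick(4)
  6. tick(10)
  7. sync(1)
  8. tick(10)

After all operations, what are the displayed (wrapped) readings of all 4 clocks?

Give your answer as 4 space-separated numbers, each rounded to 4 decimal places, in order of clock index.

Answer: 52.0000 28.0000 21.2000 28.6000

Derivation:
After op 1 sync(1): ref=0.0000 raw=[0.0000 0.0000 0.0000 0.0000]
After op 2 tick(2): ref=2.0000 raw=[4.0000 2.4000 1.6000 2.2000]
After op 3 sync(1): ref=2.0000 raw=[4.0000 2.0000 1.6000 2.2000]
After op 4 sync(2): ref=2.0000 raw=[4.0000 2.0000 2.0000 2.2000]
After op 5 tick(4): ref=6.0000 raw=[12.0000 6.8000 5.2000 6.6000]
After op 6 tick(10): ref=16.0000 raw=[32.0000 18.8000 13.2000 17.6000]
After op 7 sync(1): ref=16.0000 raw=[32.0000 16.0000 13.2000 17.6000]
After op 8 tick(10): ref=26.0000 raw=[52.0000 28.0000 21.2000 28.6000]
Wrap final raw readings (mod 100): 52.0000 mod 100 = 52.0000; 28.0000 mod 100 = 28.0000; 21.2000 mod 100 = 21.2000; 28.6000 mod 100 = 28.6000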